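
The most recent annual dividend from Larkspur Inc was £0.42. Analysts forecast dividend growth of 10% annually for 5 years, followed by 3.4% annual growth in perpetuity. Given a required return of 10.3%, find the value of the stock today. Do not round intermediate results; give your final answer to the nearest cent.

£8.29

D_1 = 0.46200
D_2 = 0.50820
D_3 = 0.55902
D_4 = 0.61492
D_5 = 0.67641
Terminal value at year 5: TV = D_5×(1+g_2)/(r−g_2) = 0.69941/0.069 = 10.13641
P_0 = D_1/(1+r)^1 + D_2/(1+r)^2 + D_3/(1+r)^3 + D_4/(1+r)^4 + D_5/(1+r)^5 + TV/(1+r)^5
    = 0.41886 + 0.41772 + 0.41658 + 0.41545 + 0.41432 + 6.20878 = 8.29171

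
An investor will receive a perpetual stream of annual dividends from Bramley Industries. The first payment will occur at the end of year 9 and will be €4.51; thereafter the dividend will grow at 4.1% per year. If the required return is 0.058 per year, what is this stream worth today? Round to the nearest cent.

€168.98

Value at end of year 8: C₁ / (r − g) = €4.51 / (0.058 − 0.041) = €265.2941
Discount to today: PV = €265.2941 / (1 + 0.058)^8 = €265.2941 / 1.569948 = €168.98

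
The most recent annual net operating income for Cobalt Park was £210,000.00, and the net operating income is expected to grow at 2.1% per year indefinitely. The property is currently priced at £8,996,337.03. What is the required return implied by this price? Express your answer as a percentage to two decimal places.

D₁ = £210,000.00 × 1.021 = £214,410.0000
P = D₁/(r − g) ⇒ r = D₁/P + g = £214,410.0000/£8,996,337.03 + 0.021 = 0.023833 + 0.021 = 0.044833

4.48%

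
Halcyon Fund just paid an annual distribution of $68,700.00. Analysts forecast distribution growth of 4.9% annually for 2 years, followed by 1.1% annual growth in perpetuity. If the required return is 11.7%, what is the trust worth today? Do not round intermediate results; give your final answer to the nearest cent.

D_1 = 72066.30000
D_2 = 75597.54870
Terminal value at year 2: TV = D_2×(1+g_2)/(r−g_2) = 76429.12174/0.106 = 721029.45034
P_0 = D_1/(1+r)^1 + D_2/(1+r)^2 + TV/(1+r)^2
    = 64517.72605 + 60590.05786 + 577891.96694 = 702999.75085

$702999.75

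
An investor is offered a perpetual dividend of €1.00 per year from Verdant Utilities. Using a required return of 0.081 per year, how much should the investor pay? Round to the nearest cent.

Level perpetuity: PV = C / r = €1.00 / 0.081 = €12.35

€12.35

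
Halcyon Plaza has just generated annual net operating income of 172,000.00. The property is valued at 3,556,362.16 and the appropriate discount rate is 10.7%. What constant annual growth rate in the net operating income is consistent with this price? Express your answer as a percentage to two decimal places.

5.59%

P = D₀(1+g)/(r−g) ⇒ P(r−g) = D₀(1+g) ⇒ g(P+D₀) = P·r − D₀
g = (P·r − D₀)/(P + D₀) = (3,556,362.16×0.107 − 172,000.00) / (3,556,362.16 + 172,000.00) = 0.055931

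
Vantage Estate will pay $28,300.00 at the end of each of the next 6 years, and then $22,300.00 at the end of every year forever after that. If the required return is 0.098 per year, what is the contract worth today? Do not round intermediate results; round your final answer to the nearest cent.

PV of 6-year annuity: $28,300.00 × [1 − (1+0.098)^−6] / 0.098 = 123979.64186
Perpetuity value at year 6: $22,300.00 / 0.098 = 227551.02041
PV of perpetuity: 227551.02041 / (1+0.098)^6 = 129856.81499
Total PV = 123979.64186 + 129856.81499 = 253836.45684

$253836.46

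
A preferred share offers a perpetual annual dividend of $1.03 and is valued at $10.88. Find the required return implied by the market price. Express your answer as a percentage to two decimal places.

P = C/r ⇒ r = C/P = $1.03/$10.88 = 0.094669

9.47%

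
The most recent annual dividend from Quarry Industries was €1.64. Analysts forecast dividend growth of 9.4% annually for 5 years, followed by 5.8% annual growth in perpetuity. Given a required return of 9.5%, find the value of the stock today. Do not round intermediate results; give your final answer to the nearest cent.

D_1 = 1.79416
D_2 = 1.96281
D_3 = 2.14732
D_4 = 2.34916
D_5 = 2.56998
Terminal value at year 5: TV = D_5×(1+g_2)/(r−g_2) = 2.71904/0.037 = 73.48766
P_0 = D_1/(1+r)^1 + D_2/(1+r)^2 + D_3/(1+r)^3 + D_4/(1+r)^4 + D_5/(1+r)^5 + TV/(1+r)^5
    = 1.63850 + 1.63701 + 1.63551 + 1.63402 + 1.63253 + 46.68139 = 54.85895

€54.86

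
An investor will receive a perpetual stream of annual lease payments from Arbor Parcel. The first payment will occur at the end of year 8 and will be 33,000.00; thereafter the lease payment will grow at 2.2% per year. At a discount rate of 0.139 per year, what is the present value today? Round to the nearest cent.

113412.78

Value at end of year 7: C₁ / (r − g) = 33,000.00 / (0.139 − 0.022) = 282,051.2821
Discount to today: PV = 282,051.2821 / (1 + 0.139)^7 = 282,051.2821 / 2.486944 = 113,412.78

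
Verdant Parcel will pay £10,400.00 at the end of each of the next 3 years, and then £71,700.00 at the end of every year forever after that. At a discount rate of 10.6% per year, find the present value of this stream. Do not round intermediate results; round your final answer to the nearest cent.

£525567.05

PV of 3-year annuity: £10,400.00 × [1 − (1+0.106)^−3] / 0.106 = 25592.48990
Perpetuity value at year 3: £71,700.00 / 0.106 = 676415.09434
PV of perpetuity: 676415.09434 / (1+0.106)^3 = 499974.56302
Total PV = 25592.48990 + 499974.56302 = 525567.05292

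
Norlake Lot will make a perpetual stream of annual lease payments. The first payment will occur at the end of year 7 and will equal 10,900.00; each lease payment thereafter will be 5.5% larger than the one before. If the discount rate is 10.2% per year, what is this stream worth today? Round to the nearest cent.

129490.85

Value at end of year 6: C₁ / (r − g) = 10,900.00 / (0.102 − 0.055) = 231,914.8936
Discount to today: PV = 231,914.8936 / (1 + 0.102)^6 = 231,914.8936 / 1.790975 = 129,490.85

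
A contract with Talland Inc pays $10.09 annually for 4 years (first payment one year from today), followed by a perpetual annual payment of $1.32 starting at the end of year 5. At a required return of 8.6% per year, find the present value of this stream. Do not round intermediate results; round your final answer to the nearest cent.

PV of 4-year annuity: $10.09 × [1 − (1+0.086)^−4] / 0.086 = 32.97785
Perpetuity value at year 4: $1.32 / 0.086 = 15.34884
PV of perpetuity: 15.34884 / (1+0.086)^4 = 11.03459
Total PV = 32.97785 + 11.03459 = 44.01244

$44.01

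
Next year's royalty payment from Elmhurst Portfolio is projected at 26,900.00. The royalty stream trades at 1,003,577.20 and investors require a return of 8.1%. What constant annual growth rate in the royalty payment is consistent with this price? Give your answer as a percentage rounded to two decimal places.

5.42%

P = D₁/(r−g) ⇒ g = r − D₁/P = 0.081 − 26,900.00/1,003,577.20 = 0.054196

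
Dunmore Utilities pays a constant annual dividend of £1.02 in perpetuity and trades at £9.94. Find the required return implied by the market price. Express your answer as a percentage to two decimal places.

P = C/r ⇒ r = C/P = £1.02/£9.94 = 0.102616

10.26%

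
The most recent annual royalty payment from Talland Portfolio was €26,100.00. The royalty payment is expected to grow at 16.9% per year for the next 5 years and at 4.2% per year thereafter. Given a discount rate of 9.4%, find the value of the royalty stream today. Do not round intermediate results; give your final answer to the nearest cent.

D_1 = 30510.90000
D_2 = 35667.24210
D_3 = 41695.00601
D_4 = 48741.46203
D_5 = 56978.76911
Terminal value at year 5: TV = D_5×(1+g_2)/(r−g_2) = 59371.87742/0.052 = 1141766.87341
P_0 = D_1/(1+r)^1 + D_2/(1+r)^2 + D_3/(1+r)^3 + D_4/(1+r)^4 + D_5/(1+r)^5 + TV/(1+r)^5
    = 27889.30530 + 29801.27779 + 31844.32699 + 34027.43899 + 36360.21589 + 728602.78758 = 888525.35254

€888525.35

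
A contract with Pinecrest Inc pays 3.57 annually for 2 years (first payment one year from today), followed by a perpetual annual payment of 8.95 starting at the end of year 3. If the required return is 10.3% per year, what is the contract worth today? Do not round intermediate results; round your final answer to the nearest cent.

PV of 2-year annuity: 3.57 × [1 − (1+0.103)^−2] / 0.103 = 6.17101
Perpetuity value at year 2: 8.95 / 0.103 = 86.89320
PV of perpetuity: 86.89320 / (1+0.103)^2 = 71.42246
Total PV = 6.17101 + 71.42246 = 77.59347

77.59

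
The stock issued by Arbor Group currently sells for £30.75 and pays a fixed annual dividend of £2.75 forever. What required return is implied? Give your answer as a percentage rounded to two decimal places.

8.94%

P = C/r ⇒ r = C/P = £2.75/£30.75 = 0.089431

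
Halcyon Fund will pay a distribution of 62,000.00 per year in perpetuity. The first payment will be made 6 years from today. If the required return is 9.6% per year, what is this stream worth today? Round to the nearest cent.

Value at end of year 5: C / r = 62,000.00 / 0.096 = 645,833.3333
Discount to today: PV = 645,833.3333 / (1 + 0.096)^5 = 645,833.3333 / 1.581440 = 408,383.03

408383.03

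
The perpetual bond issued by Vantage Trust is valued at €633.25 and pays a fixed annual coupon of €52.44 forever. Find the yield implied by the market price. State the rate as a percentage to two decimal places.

8.28%

P = C/r ⇒ r = C/P = €52.44/€633.25 = 0.082811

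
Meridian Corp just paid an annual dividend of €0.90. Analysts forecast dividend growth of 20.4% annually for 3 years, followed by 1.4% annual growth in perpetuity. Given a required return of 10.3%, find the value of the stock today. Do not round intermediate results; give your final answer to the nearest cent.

€16.56

D_1 = 1.08360
D_2 = 1.30465
D_3 = 1.57080
Terminal value at year 3: TV = D_3×(1+g_2)/(r−g_2) = 1.59280/0.089 = 17.89657
P_0 = D_1/(1+r)^1 + D_2/(1+r)^2 + D_3/(1+r)^3 + TV/(1+r)^3
    = 0.98241 + 1.07237 + 1.17056 + 13.33655 = 16.56189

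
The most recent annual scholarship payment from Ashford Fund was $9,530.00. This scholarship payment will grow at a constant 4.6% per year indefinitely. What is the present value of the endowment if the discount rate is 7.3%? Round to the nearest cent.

$369199.26

D₁ = D₀ × (1 + g) = $9,530.00 × 1.046 = $9,968.3800
Growing perpetuity: P = D₁ / (r − g) = $9,968.3800 / (0.073 − 0.046) = $369,199.26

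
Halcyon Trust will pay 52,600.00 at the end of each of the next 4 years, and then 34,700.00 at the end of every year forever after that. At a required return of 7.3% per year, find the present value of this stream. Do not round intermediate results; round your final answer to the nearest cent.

535565.17

PV of 4-year annuity: 52,600.00 × [1 − (1+0.073)^−4] / 0.073 = 176967.28577
Perpetuity value at year 4: 34,700.00 / 0.073 = 475342.46575
PV of perpetuity: 475342.46575 / (1+0.073)^4 = 358597.88750
Total PV = 176967.28577 + 358597.88750 = 535565.17327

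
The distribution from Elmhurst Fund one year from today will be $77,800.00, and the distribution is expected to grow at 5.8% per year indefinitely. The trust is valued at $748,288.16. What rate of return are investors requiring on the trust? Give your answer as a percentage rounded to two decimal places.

P = D₁/(r − g) ⇒ r = D₁/P + g = $77,800.0000/$748,288.16 + 0.058 = 0.103971 + 0.058 = 0.161971

16.20%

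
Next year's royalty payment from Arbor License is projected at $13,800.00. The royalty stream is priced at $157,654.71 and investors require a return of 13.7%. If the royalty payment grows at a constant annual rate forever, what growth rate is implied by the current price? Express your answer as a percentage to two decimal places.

4.95%

P = D₁/(r−g) ⇒ g = r − D₁/P = 0.137 − $13,800.00/$157,654.71 = 0.049467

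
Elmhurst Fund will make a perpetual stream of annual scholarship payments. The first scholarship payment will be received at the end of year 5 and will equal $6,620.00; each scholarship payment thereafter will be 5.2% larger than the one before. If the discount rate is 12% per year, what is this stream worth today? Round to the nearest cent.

$61869.55

Value at end of year 4: C₁ / (r − g) = $6,620.00 / (0.12 − 0.052) = $97,352.9412
Discount to today: PV = $97,352.9412 / (1 + 0.12)^4 = $97,352.9412 / 1.573519 = $61,869.55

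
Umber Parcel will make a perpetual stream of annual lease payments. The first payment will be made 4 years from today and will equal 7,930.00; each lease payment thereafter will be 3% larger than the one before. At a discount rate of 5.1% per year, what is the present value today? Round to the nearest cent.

Value at end of year 3: C₁ / (r − g) = 7,930.00 / (0.051 − 0.03) = 377,619.0476
Discount to today: PV = 377,619.0476 / (1 + 0.051)^3 = 377,619.0476 / 1.160936 = 325,271.30

325271.30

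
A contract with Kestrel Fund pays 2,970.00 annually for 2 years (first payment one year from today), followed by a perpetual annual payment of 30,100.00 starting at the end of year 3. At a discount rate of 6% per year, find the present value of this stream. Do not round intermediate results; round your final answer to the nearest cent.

451926.72

PV of 2-year annuity: 2,970.00 × [1 − (1+0.06)^−2] / 0.06 = 5445.17622
Perpetuity value at year 2: 30,100.00 / 0.06 = 501666.66667
PV of perpetuity: 501666.66667 / (1+0.06)^2 = 446481.54741
Total PV = 5445.17622 + 446481.54741 = 451926.72363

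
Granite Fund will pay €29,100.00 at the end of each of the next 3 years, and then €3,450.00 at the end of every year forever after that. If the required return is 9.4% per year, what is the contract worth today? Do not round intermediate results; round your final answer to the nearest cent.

PV of 3-year annuity: €29,100.00 × [1 − (1+0.094)^−3] / 0.094 = 73138.70436
Perpetuity value at year 3: €3,450.00 / 0.094 = 36702.12766
PV of perpetuity: 36702.12766 / (1+0.094)^3 = 28031.04415
Total PV = 73138.70436 + 28031.04415 = 101169.74851

€101169.75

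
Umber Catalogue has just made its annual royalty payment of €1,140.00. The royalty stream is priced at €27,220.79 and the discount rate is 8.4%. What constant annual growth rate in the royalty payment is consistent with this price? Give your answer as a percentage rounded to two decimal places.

4.04%

P = D₀(1+g)/(r−g) ⇒ P(r−g) = D₀(1+g) ⇒ g(P+D₀) = P·r − D₀
g = (P·r − D₀)/(P + D₀) = (€27,220.79×0.084 − €1,140.00) / (€27,220.79 + €1,140.00) = 0.040427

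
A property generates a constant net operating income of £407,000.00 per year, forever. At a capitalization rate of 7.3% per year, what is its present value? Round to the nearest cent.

Level perpetuity: PV = C / r = £407,000.00 / 0.073 = £5,575,342.47

£5575342.47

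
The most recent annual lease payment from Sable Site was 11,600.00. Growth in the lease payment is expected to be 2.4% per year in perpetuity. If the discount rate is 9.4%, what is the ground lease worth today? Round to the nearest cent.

169691.43

D₁ = D₀ × (1 + g) = 11,600.00 × 1.024 = 11,878.4000
Growing perpetuity: P = D₁ / (r − g) = 11,878.4000 / (0.094 − 0.024) = 169,691.43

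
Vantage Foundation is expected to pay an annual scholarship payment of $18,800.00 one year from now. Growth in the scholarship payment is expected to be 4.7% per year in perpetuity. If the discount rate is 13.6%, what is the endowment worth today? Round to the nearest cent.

Growing perpetuity: P = D₁ / (r − g) = $18,800.0000 / (0.136 − 0.047) = $211,235.96

$211235.96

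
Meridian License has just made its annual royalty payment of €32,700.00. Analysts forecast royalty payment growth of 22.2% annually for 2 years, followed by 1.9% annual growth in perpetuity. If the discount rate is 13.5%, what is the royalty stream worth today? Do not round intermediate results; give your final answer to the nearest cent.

€406089.00

D_1 = 39959.40000
D_2 = 48830.38680
Terminal value at year 2: TV = D_2×(1+g_2)/(r−g_2) = 49758.16415/0.116 = 428949.69094
P_0 = D_1/(1+r)^1 + D_2/(1+r)^2 + TV/(1+r)^2
    = 35206.51982 + 37905.16936 + 332977.30671 = 406088.99590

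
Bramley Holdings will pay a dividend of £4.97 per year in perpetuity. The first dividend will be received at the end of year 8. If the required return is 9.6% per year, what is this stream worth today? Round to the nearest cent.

Value at end of year 7: C / r = £4.97 / 0.096 = £51.7708
Discount to today: PV = £51.7708 / (1 + 0.096)^7 = £51.7708 / 1.899651 = £27.25

£27.25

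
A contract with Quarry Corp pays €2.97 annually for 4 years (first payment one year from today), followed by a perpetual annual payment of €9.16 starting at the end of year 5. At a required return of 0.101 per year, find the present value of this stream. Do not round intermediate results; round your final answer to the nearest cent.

€71.11

PV of 4-year annuity: €2.97 × [1 − (1+0.101)^−4] / 0.101 = 9.39416
Perpetuity value at year 4: €9.16 / 0.101 = 90.69307
PV of perpetuity: 90.69307 / (1+0.101)^4 = 61.71984
Total PV = 9.39416 + 61.71984 = 71.11400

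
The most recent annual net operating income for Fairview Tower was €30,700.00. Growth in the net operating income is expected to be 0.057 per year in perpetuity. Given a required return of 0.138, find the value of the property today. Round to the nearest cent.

D₁ = D₀ × (1 + g) = €30,700.00 × 1.057 = €32,449.9000
Growing perpetuity: P = D₁ / (r − g) = €32,449.9000 / (0.138 − 0.057) = €400,616.05

€400616.05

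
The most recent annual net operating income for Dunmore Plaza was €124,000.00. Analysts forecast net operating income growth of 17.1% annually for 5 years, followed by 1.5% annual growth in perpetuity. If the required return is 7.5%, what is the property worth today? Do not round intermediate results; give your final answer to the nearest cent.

D_1 = 145204.00000
D_2 = 170033.88400
D_3 = 199109.67816
D_4 = 233157.43313
D_5 = 273027.35420
Terminal value at year 5: TV = D_5×(1+g_2)/(r−g_2) = 277122.76451/0.06 = 4618712.74180
P_0 = D_1/(1+r)^1 + D_2/(1+r)^2 + D_3/(1+r)^3 + D_4/(1+r)^4 + D_5/(1+r)^5 + TV/(1+r)^5
    = 135073.48837 + 147135.86501 + 160275.43993 + 174588.40945 + 190179.56043 + 3217204.23065 = 4024456.99384

€4024456.99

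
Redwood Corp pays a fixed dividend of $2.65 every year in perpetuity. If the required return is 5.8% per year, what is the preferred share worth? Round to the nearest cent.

Level perpetuity: PV = C / r = $2.65 / 0.058 = $45.69

$45.69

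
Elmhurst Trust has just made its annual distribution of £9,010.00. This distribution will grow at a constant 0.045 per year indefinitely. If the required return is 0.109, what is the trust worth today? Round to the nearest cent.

D₁ = D₀ × (1 + g) = £9,010.00 × 1.045 = £9,415.4500
Growing perpetuity: P = D₁ / (r − g) = £9,415.4500 / (0.109 − 0.045) = £147,116.41

£147116.41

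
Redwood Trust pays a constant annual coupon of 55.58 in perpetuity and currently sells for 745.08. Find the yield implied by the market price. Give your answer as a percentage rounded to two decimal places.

7.46%

P = C/r ⇒ r = C/P = 55.58/745.08 = 0.074596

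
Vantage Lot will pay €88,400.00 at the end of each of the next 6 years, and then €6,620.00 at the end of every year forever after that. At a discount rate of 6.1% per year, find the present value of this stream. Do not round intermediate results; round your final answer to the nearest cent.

€509402.99

PV of 6-year annuity: €88,400.00 × [1 − (1+0.061)^−6] / 0.061 = 433329.06088
Perpetuity value at year 6: €6,620.00 / 0.061 = 108524.59016
PV of perpetuity: 108524.59016 / (1+0.061)^6 = 76073.92972
Total PV = 433329.06088 + 76073.92972 = 509402.99060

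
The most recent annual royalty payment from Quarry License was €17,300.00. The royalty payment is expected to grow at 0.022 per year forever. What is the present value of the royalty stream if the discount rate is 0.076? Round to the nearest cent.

D₁ = D₀ × (1 + g) = €17,300.00 × 1.022 = €17,680.6000
Growing perpetuity: P = D₁ / (r − g) = €17,680.6000 / (0.076 − 0.022) = €327,418.52

€327418.52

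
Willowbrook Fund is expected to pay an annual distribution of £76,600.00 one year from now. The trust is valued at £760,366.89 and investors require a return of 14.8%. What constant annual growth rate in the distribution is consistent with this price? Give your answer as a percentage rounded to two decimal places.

P = D₁/(r−g) ⇒ g = r − D₁/P = 0.148 − £76,600.00/£760,366.89 = 0.047259

4.73%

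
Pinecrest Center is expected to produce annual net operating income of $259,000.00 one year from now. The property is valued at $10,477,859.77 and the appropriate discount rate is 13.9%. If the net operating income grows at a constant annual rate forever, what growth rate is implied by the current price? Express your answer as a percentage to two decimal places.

P = D₁/(r−g) ⇒ g = r − D₁/P = 0.139 − $259,000.00/$10,477,859.77 = 0.114281

11.43%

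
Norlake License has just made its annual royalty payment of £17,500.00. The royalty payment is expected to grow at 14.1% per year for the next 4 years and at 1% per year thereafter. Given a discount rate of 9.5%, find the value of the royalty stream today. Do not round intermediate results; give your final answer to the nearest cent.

£322813.98

D_1 = 19967.50000
D_2 = 22782.91750
D_3 = 25995.30887
D_4 = 29660.64742
Terminal value at year 4: TV = D_4×(1+g_2)/(r−g_2) = 29957.25389/0.085 = 352438.28108
P_0 = D_1/(1+r)^1 + D_2/(1+r)^2 + D_3/(1+r)^3 + D_4/(1+r)^4 + TV/(1+r)^4
    = 18235.15982 + 19001.20306 + 19799.42712 + 20631.18387 + 245147.00836 = 322813.98223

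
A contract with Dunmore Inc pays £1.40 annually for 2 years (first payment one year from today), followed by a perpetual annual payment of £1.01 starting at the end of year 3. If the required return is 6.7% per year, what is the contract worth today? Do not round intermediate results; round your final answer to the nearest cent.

PV of 2-year annuity: £1.40 × [1 − (1+0.067)^−2] / 0.067 = 2.54179
Perpetuity value at year 2: £1.01 / 0.067 = 15.07463
PV of perpetuity: 15.07463 / (1+0.067)^2 = 13.24091
Total PV = 2.54179 + 13.24091 = 15.78270

£15.78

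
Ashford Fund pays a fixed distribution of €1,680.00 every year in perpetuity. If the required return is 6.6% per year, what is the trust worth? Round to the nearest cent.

Level perpetuity: PV = C / r = €1,680.00 / 0.066 = €25,454.55

€25454.55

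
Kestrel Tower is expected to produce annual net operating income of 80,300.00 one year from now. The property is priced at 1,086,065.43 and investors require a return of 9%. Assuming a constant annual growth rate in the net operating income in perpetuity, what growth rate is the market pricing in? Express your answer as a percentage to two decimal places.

P = D₁/(r−g) ⇒ g = r − D₁/P = 0.09 − 80,300.00/1,086,065.43 = 0.016063

1.61%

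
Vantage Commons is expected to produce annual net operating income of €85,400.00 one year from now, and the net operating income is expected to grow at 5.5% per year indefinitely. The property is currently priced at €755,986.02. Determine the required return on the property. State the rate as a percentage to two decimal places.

16.80%

P = D₁/(r − g) ⇒ r = D₁/P + g = €85,400.0000/€755,986.02 + 0.055 = 0.112965 + 0.055 = 0.167965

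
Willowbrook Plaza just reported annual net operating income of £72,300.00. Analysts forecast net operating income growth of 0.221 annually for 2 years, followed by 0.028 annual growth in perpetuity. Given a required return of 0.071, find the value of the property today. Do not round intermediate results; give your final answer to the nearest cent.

D_1 = 88278.30000
D_2 = 107787.80430
Terminal value at year 2: TV = D_2×(1+g_2)/(r−g_2) = 110805.86282/0.043 = 2576880.53071
P_0 = D_1/(1+r)^1 + D_2/(1+r)^2 + TV/(1+r)^2
    = 82426.05042 + 93970.31518 + 2246546.13977 = 2422942.50537

£2422942.51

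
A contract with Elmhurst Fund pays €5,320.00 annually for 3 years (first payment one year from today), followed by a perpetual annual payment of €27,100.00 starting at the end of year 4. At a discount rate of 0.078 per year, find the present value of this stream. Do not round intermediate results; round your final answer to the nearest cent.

€291103.55

PV of 3-year annuity: €5,320.00 × [1 − (1+0.078)^−3] / 0.078 = 13759.78409
Perpetuity value at year 3: €27,100.00 / 0.078 = 347435.89744
PV of perpetuity: 347435.89744 / (1+0.078)^3 = 277343.76419
Total PV = 13759.78409 + 277343.76419 = 291103.54828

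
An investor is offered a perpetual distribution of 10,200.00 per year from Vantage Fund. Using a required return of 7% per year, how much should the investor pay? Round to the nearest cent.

Level perpetuity: PV = C / r = 10,200.00 / 0.07 = 145,714.29

145714.29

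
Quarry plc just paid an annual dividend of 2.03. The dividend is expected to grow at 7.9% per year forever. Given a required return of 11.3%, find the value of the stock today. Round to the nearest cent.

D₁ = D₀ × (1 + g) = 2.03 × 1.079 = 2.1904
Growing perpetuity: P = D₁ / (r − g) = 2.1904 / (0.113 − 0.079) = 64.42

64.42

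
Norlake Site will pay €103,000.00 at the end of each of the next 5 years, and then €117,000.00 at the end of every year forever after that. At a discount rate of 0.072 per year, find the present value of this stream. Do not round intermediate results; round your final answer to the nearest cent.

€1567903.33

PV of 5-year annuity: €103,000.00 × [1 − (1+0.072)^−5] / 0.072 = 420068.39073
Perpetuity value at year 5: €117,000.00 / 0.072 = 1625000.00000
PV of perpetuity: 1625000.00000 / (1+0.072)^5 = 1147834.93480
Total PV = 420068.39073 + 1147834.93480 = 1567903.32553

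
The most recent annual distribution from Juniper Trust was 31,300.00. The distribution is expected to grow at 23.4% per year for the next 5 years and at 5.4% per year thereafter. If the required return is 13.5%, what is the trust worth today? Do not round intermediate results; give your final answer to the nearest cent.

D_1 = 38624.20000
D_2 = 47662.26280
D_3 = 58815.23230
D_4 = 72577.99665
D_5 = 89561.24787
Terminal value at year 5: TV = D_5×(1+g_2)/(r−g_2) = 94397.55525/0.081 = 1165401.91671
P_0 = D_1/(1+r)^1 + D_2/(1+r)^2 + D_3/(1+r)^3 + D_4/(1+r)^4 + D_5/(1+r)^5 + TV/(1+r)^5
    = 34030.13216 + 36998.39919 + 40225.57234 + 43734.23459 + 47548.93876 + 618723.22779 = 821260.50483

821260.50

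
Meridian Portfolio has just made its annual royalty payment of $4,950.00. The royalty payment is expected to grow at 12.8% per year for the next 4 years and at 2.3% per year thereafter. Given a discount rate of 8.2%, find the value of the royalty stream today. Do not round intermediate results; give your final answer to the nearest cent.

$123376.73

D_1 = 5583.60000
D_2 = 6298.30080
D_3 = 7104.48330
D_4 = 8013.85717
Terminal value at year 4: TV = D_4×(1+g_2)/(r−g_2) = 8198.17588/0.059 = 138952.13356
P_0 = D_1/(1+r)^1 + D_2/(1+r)^2 + D_3/(1+r)^3 + D_4/(1+r)^4 + TV/(1+r)^4
    = 5160.44362 + 5379.83402 + 5608.55154 + 5846.99274 + 101380.90798 = 123376.72991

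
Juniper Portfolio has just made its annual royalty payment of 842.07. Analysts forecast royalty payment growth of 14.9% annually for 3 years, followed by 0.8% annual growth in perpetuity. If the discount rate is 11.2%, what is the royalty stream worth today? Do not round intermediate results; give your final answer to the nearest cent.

11701.78

D_1 = 967.53843
D_2 = 1111.70166
D_3 = 1277.34520
Terminal value at year 3: TV = D_3×(1+g_2)/(r−g_2) = 1287.56396/0.104 = 12380.42274
P_0 = D_1/(1+r)^1 + D_2/(1+r)^2 + D_3/(1+r)^3 + TV/(1+r)^3
    = 870.08852 + 899.03930 + 928.95338 + 9003.70200 = 11701.78320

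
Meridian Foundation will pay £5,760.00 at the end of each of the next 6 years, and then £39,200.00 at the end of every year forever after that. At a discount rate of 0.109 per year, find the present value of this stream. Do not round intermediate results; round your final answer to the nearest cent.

£217755.37

PV of 6-year annuity: £5,760.00 × [1 − (1+0.109)^−6] / 0.109 = 24438.25739
Perpetuity value at year 6: £39,200.00 / 0.109 = 359633.02752
PV of perpetuity: 359633.02752 / (1+0.109)^6 = 193317.10918
Total PV = 24438.25739 + 193317.10918 = 217755.36657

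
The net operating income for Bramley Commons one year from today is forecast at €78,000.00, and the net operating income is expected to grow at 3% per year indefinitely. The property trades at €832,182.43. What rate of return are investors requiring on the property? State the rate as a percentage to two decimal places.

P = D₁/(r − g) ⇒ r = D₁/P + g = €78,000.0000/€832,182.43 + 0.03 = 0.093729 + 0.03 = 0.123729

12.37%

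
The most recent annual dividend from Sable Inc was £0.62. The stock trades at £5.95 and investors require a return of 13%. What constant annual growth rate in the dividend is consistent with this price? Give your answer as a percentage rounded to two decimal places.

P = D₀(1+g)/(r−g) ⇒ P(r−g) = D₀(1+g) ⇒ g(P+D₀) = P·r − D₀
g = (P·r − D₀)/(P + D₀) = (£5.95×0.13 − £0.62) / (£5.95 + £0.62) = 0.023364

2.34%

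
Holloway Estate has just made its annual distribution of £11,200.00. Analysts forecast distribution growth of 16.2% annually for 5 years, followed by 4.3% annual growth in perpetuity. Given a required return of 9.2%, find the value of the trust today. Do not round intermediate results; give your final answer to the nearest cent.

£392989.87

D_1 = 13014.40000
D_2 = 15122.73280
D_3 = 17572.61551
D_4 = 20419.37923
D_5 = 23727.31866
Terminal value at year 5: TV = D_5×(1+g_2)/(r−g_2) = 24747.59336/0.049 = 505052.92580
P_0 = D_1/(1+r)^1 + D_2/(1+r)^2 + D_3/(1+r)^3 + D_4/(1+r)^4 + D_5/(1+r)^5 + TV/(1+r)^5
    = 11917.94872 + 12681.91979 + 13494.86337 + 14359.91871 + 15280.42632 + 325254.78880 = 392989.86570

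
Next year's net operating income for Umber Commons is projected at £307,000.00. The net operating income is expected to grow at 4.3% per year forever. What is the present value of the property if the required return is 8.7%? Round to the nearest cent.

£6977272.73

Growing perpetuity: P = D₁ / (r − g) = £307,000.0000 / (0.087 − 0.043) = £6,977,272.73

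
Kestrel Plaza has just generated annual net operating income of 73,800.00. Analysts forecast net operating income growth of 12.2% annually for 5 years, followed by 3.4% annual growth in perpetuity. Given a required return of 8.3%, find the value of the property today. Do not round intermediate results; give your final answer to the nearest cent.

D_1 = 82803.60000
D_2 = 92905.63920
D_3 = 104240.12718
D_4 = 116957.42270
D_5 = 131226.22827
Terminal value at year 5: TV = D_5×(1+g_2)/(r−g_2) = 135687.92003/0.049 = 2769141.22508
P_0 = D_1/(1+r)^1 + D_2/(1+r)^2 + D_3/(1+r)^3 + D_4/(1+r)^4 + D_5/(1+r)^5 + TV/(1+r)^5
    = 76457.61773 + 79210.93914 + 82063.41064 + 85018.60271 + 88080.21444 + 1858672.28022 = 2269503.06487

2269503.06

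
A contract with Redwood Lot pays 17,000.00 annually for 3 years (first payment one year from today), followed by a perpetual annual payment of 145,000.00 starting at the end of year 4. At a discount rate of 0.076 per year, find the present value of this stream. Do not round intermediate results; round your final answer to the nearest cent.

PV of 3-year annuity: 17,000.00 × [1 − (1+0.076)^−3] / 0.076 = 44128.79219
Perpetuity value at year 3: 145,000.00 / 0.076 = 1907894.73684
PV of perpetuity: 1907894.73684 / (1+0.076)^3 = 1531502.09758
Total PV = 44128.79219 + 1531502.09758 = 1575630.88977

1575630.89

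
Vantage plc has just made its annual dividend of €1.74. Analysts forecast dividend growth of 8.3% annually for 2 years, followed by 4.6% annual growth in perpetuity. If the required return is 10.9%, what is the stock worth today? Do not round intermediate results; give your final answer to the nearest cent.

€30.91

D_1 = 1.88442
D_2 = 2.04083
Terminal value at year 2: TV = D_2×(1+g_2)/(r−g_2) = 2.13470/0.063 = 33.88420
P_0 = D_1/(1+r)^1 + D_2/(1+r)^2 + TV/(1+r)^2
    = 1.69921 + 1.65937 + 27.55080 = 30.90938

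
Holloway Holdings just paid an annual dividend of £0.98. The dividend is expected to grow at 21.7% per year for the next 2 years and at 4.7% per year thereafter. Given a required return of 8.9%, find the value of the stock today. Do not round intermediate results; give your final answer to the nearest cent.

D_1 = 1.19266
D_2 = 1.45147
Terminal value at year 2: TV = D_2×(1+g_2)/(r−g_2) = 1.51969/0.042 = 36.18300
P_0 = D_1/(1+r)^1 + D_2/(1+r)^2 + TV/(1+r)^2
    = 1.09519 + 1.22392 + 30.51047 = 32.82957

£32.83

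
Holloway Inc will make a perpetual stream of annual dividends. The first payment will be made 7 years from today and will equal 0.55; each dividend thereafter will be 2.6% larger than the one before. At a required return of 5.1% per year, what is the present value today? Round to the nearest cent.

16.32

Value at end of year 6: C₁ / (r − g) = 0.55 / (0.051 − 0.026) = 22.0000
Discount to today: PV = 22.0000 / (1 + 0.051)^6 = 22.0000 / 1.347772 = 16.32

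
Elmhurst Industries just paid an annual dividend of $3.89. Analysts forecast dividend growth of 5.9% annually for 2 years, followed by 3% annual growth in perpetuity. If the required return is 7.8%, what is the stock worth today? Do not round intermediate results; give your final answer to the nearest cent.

$88.13

D_1 = 4.11951
D_2 = 4.36256
Terminal value at year 2: TV = D_2×(1+g_2)/(r−g_2) = 4.49344/0.048 = 93.61329
P_0 = D_1/(1+r)^1 + D_2/(1+r)^2 + TV/(1+r)^2
    = 3.82144 + 3.75408 + 80.55639 = 88.13191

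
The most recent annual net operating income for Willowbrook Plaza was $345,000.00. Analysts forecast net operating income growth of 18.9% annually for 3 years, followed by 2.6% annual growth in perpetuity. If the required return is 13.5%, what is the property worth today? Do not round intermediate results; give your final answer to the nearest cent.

$4869988.86

D_1 = 410205.00000
D_2 = 487733.74500
D_3 = 579915.42280
Terminal value at year 3: TV = D_3×(1+g_2)/(r−g_2) = 594993.22380/0.109 = 5458653.42934
P_0 = D_1/(1+r)^1 + D_2/(1+r)^2 + D_3/(1+r)^3 + TV/(1+r)^3
    = 361414.09692 + 378609.12884 + 396622.25039 + 3733343.38439 = 4869988.86053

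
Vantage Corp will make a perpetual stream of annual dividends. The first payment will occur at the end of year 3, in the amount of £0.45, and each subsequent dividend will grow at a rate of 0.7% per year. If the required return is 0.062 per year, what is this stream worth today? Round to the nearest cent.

£7.25

Value at end of year 2: C₁ / (r − g) = £0.45 / (0.062 − 0.007) = £8.1818
Discount to today: PV = £8.1818 / (1 + 0.062)^2 = £8.1818 / 1.127844 = £7.25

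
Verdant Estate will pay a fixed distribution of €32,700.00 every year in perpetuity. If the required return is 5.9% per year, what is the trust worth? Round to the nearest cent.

€554237.29

Level perpetuity: PV = C / r = €32,700.00 / 0.059 = €554,237.29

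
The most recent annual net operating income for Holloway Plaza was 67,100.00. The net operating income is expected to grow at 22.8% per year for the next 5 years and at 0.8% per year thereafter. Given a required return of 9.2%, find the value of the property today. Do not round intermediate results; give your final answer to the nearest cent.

1931756.40

D_1 = 82398.80000
D_2 = 101185.72640
D_3 = 124256.07202
D_4 = 152586.45644
D_5 = 187376.16851
Terminal value at year 5: TV = D_5×(1+g_2)/(r−g_2) = 188875.17786/0.084 = 2248514.02209
P_0 = D_1/(1+r)^1 + D_2/(1+r)^2 + D_3/(1+r)^3 + D_4/(1+r)^4 + D_5/(1+r)^5 + TV/(1+r)^5
    = 75456.77656 + 84854.32382 + 95422.26159 + 107306.35277 + 120670.51392 + 1448046.16708 = 1931756.39573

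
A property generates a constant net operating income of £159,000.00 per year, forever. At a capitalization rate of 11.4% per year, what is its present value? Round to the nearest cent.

Level perpetuity: PV = C / r = £159,000.00 / 0.114 = £1,394,736.84

£1394736.84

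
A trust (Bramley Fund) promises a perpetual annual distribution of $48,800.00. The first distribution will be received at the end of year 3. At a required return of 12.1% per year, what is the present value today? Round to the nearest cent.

$320939.54

Value at end of year 2: C / r = $48,800.00 / 0.121 = $403,305.7851
Discount to today: PV = $403,305.7851 / (1 + 0.121)^2 = $403,305.7851 / 1.256641 = $320,939.54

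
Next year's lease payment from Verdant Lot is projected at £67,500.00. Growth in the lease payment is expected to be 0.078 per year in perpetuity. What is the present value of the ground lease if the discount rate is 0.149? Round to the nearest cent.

Growing perpetuity: P = D₁ / (r − g) = £67,500.0000 / (0.149 − 0.078) = £950,704.23

£950704.23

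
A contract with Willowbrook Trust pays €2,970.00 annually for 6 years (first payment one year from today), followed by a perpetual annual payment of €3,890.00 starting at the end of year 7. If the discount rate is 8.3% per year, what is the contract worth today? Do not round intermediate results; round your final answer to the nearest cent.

€42652.85

PV of 6-year annuity: €2,970.00 × [1 − (1+0.083)^−6] / 0.083 = 13605.88636
Perpetuity value at year 6: €3,890.00 / 0.083 = 46867.46988
PV of perpetuity: 46867.46988 / (1+0.083)^6 = 29046.96552
Total PV = 13605.88636 + 29046.96552 = 42652.85188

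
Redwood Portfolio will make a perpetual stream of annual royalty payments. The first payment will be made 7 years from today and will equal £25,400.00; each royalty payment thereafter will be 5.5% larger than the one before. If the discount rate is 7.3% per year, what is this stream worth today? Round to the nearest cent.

£924619.14

Value at end of year 6: C₁ / (r − g) = £25,400.00 / (0.073 − 0.055) = £1,411,111.1111
Discount to today: PV = £1,411,111.1111 / (1 + 0.073)^6 = £1,411,111.1111 / 1.526154 = £924,619.14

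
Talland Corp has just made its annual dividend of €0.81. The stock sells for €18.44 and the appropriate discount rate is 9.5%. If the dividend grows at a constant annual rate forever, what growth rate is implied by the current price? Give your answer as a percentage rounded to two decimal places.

4.89%

P = D₀(1+g)/(r−g) ⇒ P(r−g) = D₀(1+g) ⇒ g(P+D₀) = P·r − D₀
g = (P·r − D₀)/(P + D₀) = (€18.44×0.095 − €0.81) / (€18.44 + €0.81) = 0.048925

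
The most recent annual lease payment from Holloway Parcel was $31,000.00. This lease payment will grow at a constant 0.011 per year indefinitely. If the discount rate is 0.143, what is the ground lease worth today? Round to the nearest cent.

$237431.82

D₁ = D₀ × (1 + g) = $31,000.00 × 1.011 = $31,341.0000
Growing perpetuity: P = D₁ / (r − g) = $31,341.0000 / (0.143 − 0.011) = $237,431.82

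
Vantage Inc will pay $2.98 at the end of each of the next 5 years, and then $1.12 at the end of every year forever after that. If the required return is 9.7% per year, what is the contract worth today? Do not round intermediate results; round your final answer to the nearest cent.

PV of 5-year annuity: $2.98 × [1 − (1+0.097)^−5] / 0.097 = 11.38366
Perpetuity value at year 5: $1.12 / 0.097 = 11.54639
PV of perpetuity: 11.54639 / (1+0.097)^5 = 7.26797
Total PV = 11.38366 + 7.26797 = 18.65163

$18.65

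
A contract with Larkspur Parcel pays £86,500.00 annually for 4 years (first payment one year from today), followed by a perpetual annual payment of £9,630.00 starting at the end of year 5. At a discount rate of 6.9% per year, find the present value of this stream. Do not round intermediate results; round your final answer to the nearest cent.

PV of 4-year annuity: £86,500.00 × [1 − (1+0.069)^−4] / 0.069 = 293656.42717
Perpetuity value at year 4: £9,630.00 / 0.069 = 139565.21739
PV of perpetuity: 139565.21739 / (1+0.069)^4 = 106872.60012
Total PV = 293656.42717 + 106872.60012 = 400529.02729

£400529.03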